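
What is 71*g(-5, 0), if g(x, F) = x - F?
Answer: -355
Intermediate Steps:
71*g(-5, 0) = 71*(-5 - 1*0) = 71*(-5 + 0) = 71*(-5) = -355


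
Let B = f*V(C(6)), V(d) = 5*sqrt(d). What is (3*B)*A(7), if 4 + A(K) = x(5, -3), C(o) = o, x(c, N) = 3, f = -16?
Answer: 240*sqrt(6) ≈ 587.88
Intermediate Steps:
A(K) = -1 (A(K) = -4 + 3 = -1)
B = -80*sqrt(6) ≈ -195.96
(3*B)*A(7) = (3*(-80*sqrt(6)))*(-1) = -240*sqrt(6)*(-1) = 240*sqrt(6)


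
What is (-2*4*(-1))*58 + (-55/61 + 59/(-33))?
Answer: 928618/2013 ≈ 461.31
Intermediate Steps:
(-2*4*(-1))*58 + (-55/61 + 59/(-33)) = -8*(-1)*58 + (-55*1/61 + 59*(-1/33)) = 8*58 + (-55/61 - 59/33) = 464 - 5414/2013 = 928618/2013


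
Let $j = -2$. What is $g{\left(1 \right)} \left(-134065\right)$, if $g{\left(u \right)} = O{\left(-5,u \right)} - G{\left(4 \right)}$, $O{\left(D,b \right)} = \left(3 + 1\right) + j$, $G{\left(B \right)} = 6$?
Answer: $536260$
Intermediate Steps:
$O{\left(D,b \right)} = 2$ ($O{\left(D,b \right)} = \left(3 + 1\right) - 2 = 4 - 2 = 2$)
$g{\left(u \right)} = -4$ ($g{\left(u \right)} = 2 - 6 = -4$)
$g{\left(1 \right)} \left(-134065\right) = \left(-4\right) \left(-134065\right) = 536260$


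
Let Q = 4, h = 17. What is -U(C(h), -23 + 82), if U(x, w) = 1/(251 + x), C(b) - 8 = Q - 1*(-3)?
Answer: -1/266 ≈ -0.0037594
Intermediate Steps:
C(b) = 15 (C(b) = 8 + (4 - 1*(-3)) = 8 + (4 + 3) = 8 + 7 = 15)
-U(C(h), -23 + 82) = -1/(251 + 15) = -1/266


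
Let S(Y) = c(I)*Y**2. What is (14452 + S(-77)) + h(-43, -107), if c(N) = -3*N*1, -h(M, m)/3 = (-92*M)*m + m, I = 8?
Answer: 1142353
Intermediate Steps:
h(M, m) = -3*m + 276*M*m (h(M, m) = -3*((-92*M)*m + m) = -3*(-92*M*m + m) = -3*(m - 92*M*m) = -3*m + 276*M*m)
c(N) = -3*N
S(Y) = -24*Y**2 (S(Y) = (-3*8)*Y**2 = -24*Y**2)
(14452 + S(-77)) + h(-43, -107) = (14452 - 24*(-77)**2) + 3*(-107)*(-1 + 92*(-43)) = (14452 - 24*5929) + 3*(-107)*(-1 - 3956) = (14452 - 142296) + 3*(-107)*(-3957) = -127844 + 1270197 = 1142353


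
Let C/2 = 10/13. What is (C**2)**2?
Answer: 160000/28561 ≈ 5.6020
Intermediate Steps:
C = 20/13 (C = 2*(10/13) = 20/13 ≈ 1.5385)
(C**2)**2 = ((20/13)**2)**2 = (400/169)**2 = 160000/28561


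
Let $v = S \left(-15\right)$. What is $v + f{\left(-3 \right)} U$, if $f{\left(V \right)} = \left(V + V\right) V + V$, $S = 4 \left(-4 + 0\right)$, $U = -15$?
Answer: $15$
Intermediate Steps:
$S = -16$ ($S = 4 \left(-4\right) = -16$)
$v = 240$ ($v = \left(-16\right) \left(-15\right) = 240$)
$f{\left(V \right)} = V + 2 V^{2}$ ($f{\left(V \right)} = 2 V V + V = 2 V^{2} + V = V + 2 V^{2}$)
$v + f{\left(-3 \right)} U = 240 + - 3 \left(1 + 2 \left(-3\right)\right) \left(-15\right) = 240 + - 3 \left(1 - 6\right) \left(-15\right) = 240 + \left(-3\right) \left(-5\right) \left(-15\right) = 240 + 15 \left(-15\right) = 240 - 225 = 15$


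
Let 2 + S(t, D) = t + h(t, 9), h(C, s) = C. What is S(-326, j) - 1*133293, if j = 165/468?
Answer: -133947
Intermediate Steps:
j = 55/156 (j = 165*(1/468) = 55/156 ≈ 0.35256)
S(t, D) = -2 + 2*t (S(t, D) = -2 + (t + t) = -2 + 2*t)
S(-326, j) - 1*133293 = (-2 + 2*(-326)) - 1*133293 = (-2 - 652) - 133293 = -654 - 133293 = -133947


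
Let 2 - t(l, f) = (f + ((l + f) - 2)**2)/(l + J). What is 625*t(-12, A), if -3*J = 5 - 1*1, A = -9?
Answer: 25625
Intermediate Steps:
J = -4/3 (J = -(5 - 1*1)/3 = -(5 - 1)/3 = -1/3*4 = -4/3 ≈ -1.3333)
t(l, f) = 2 - (f + (-2 + f + l)**2)/(-4/3 + l) (t(l, f) = 2 - (f + ((l + f) - 2)**2)/(l - 4/3) = 2 - (f + ((f + l) - 2)**2)/(-4/3 + l) = 2 - (f + (-2 + f + l)**2)/(-4/3 + l))
625*t(-12, A) = 625*((-8 - 3*(-9) - 3*(-2 - 9 - 12)**2 + 6*(-12))/(-4 + 3*(-12))) = 625*((-8 + 27 - 3*(-23)**2 - 72)/(-4 - 36)) = 625*((-8 + 27 - 3*529 - 72)/(-40)) = 625*(-(-8 + 27 - 1587 - 72)/40) = 625*(-1/40*(-1640)) = 625*41 = 25625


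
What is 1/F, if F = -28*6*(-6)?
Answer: 1/1008 ≈ 0.00099206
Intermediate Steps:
F = 1008 (F = -14*12*(-6) = -168*(-6) = 1008)
1/F = 1/1008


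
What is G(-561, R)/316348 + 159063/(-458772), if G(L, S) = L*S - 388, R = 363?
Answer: -2998395247/3023575097 ≈ -0.99167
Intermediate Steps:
G(L, S) = -388 + L*S
G(-561, R)/316348 + 159063/(-458772) = (-388 - 561*363)/316348 + 159063/(-458772) = (-388 - 203643)*(1/316348) + 159063*(-1/458772) = -204031*1/316348 - 53021/152924 = -204031/316348 - 53021/152924 = -2998395247/3023575097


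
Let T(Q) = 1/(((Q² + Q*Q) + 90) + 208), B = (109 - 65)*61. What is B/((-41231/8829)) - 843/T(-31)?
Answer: -77185864296/41231 ≈ -1.8720e+6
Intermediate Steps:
B = 2684 (B = 44*61 = 2684)
T(Q) = 1/(298 + 2*Q²) (T(Q) = 1/(((Q² + Q²) + 90) + 208) = 1/((2*Q² + 90) + 208) = 1/((90 + 2*Q²) + 208) = 1/(298 + 2*Q²))
B/((-41231/8829)) - 843/T(-31) = 2684/((-41231/8829)) - 843/(1/(2*(149 + (-31)²))) = 2684/((-41231*1/8829)) - 843/(1/(2*(149 + 961))) = 2684/(-41231/8829) - 843/((½)/1110) = 2684*(-8829/41231) - 843/((½)*(1/1110)) = -23697036/41231 - 843/1/2220 = -23697036/41231 - 843*2220 = -23697036/41231 - 1871460 = -77185864296/41231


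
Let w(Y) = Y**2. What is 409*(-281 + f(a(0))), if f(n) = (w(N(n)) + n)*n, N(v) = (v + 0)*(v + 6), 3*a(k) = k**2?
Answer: -114929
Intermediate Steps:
a(k) = k**2/3
N(v) = v*(6 + v)
f(n) = n*(n + n**2*(6 + n)**2) (f(n) = ((n*(6 + n))**2 + n)*n = (n**2*(6 + n)**2 + n)*n = (n + n**2*(6 + n)**2)*n = n*(n + n**2*(6 + n)**2))
409*(-281 + f(a(0))) = 409*(-281 + ((1/3)*0**2)**2*(1 + ((1/3)*0**2)*(6 + (1/3)*0**2)**2)) = 409*(-281 + ((1/3)*0)**2*(1 + ((1/3)*0)*(6 + (1/3)*0)**2)) = 409*(-281 + 0**2*(1 + 0*(6 + 0)**2)) = 409*(-281 + 0*(1 + 0*6**2)) = 409*(-281 + 0*(1 + 0*36)) = 409*(-281 + 0*(1 + 0)) = 409*(-281 + 0*1) = 409*(-281 + 0) = 409*(-281) = -114929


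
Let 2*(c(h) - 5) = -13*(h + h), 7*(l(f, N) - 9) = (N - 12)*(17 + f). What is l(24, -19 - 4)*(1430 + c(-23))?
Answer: -339864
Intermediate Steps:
l(f, N) = 9 + (-12 + N)*(17 + f)/7 (l(f, N) = 9 + ((N - 12)*(17 + f))/7 = 9 + ((-12 + N)*(17 + f))/7 = 9 + (-12 + N)*(17 + f)/7)
c(h) = 5 - 13*h (c(h) = 5 + (-13*(h + h))/2 = 5 + (-26*h)/2 = 5 - 13*h)
l(24, -19 - 4)*(1430 + c(-23)) = (-141/7 - 12/7*24 + 17*(-19 - 4)/7 + (⅐)*(-19 - 4)*24)*(1430 + (5 - 13*(-23))) = (-141/7 - 288/7 + (17/7)*(-23) + (⅐)*(-23)*24)*(1430 + (5 + 299)) = (-141/7 - 288/7 - 391/7 - 552/7)*(1430 + 304) = -196*1734 = -339864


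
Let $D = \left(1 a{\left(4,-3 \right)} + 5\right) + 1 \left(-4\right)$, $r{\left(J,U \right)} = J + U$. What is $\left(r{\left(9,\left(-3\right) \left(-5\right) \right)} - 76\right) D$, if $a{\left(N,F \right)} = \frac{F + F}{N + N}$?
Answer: $-13$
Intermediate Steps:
$a{\left(N,F \right)} = \frac{F}{N}$ ($a{\left(N,F \right)} = \frac{2 F}{2 N} = 2 F \frac{1}{2 N} = \frac{F}{N}$)
$D = \frac{1}{4}$ ($D = \left(1 \left(- \frac{3}{4}\right) + 5\right) + 1 \left(-4\right) = \left(1 \left(\left(-3\right) \frac{1}{4}\right) + 5\right) - 4 = \left(1 \left(- \frac{3}{4}\right) + 5\right) - 4 = \left(- \frac{3}{4} + 5\right) - 4 = \frac{17}{4} - 4 = \frac{1}{4} \approx 0.25$)
$\left(r{\left(9,\left(-3\right) \left(-5\right) \right)} - 76\right) D = \left(\left(9 - -15\right) - 76\right) \frac{1}{4} = \left(\left(9 + 15\right) - 76\right) \frac{1}{4} = \left(24 - 76\right) \frac{1}{4} = \left(-52\right) \frac{1}{4} = -13$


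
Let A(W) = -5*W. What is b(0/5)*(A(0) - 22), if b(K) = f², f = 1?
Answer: -22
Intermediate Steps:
b(K) = 1 (b(K) = 1² = 1)
b(0/5)*(A(0) - 22) = 1*(-5*0 - 22) = 1*(0 - 22) = 1*(-22) = -22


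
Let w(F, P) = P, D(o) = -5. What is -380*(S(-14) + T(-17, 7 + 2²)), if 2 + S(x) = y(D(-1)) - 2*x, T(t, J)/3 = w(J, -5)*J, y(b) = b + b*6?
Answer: 66120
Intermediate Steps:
y(b) = 7*b (y(b) = b + 6*b = 7*b)
T(t, J) = -15*J (T(t, J) = 3*(-5*J) = -15*J)
S(x) = -37 - 2*x (S(x) = -2 + (7*(-5) - 2*x) = -2 + (-35 - 2*x) = -37 - 2*x)
-380*(S(-14) + T(-17, 7 + 2²)) = -380*((-37 - 2*(-14)) - 15*(7 + 2²)) = -380*((-37 + 28) - 15*(7 + 4)) = -380*(-9 - 15*11) = -380*(-9 - 165) = -380*(-174) = 66120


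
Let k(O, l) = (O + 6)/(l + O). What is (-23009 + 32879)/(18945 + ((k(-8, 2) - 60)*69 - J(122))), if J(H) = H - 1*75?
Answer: 3290/4927 ≈ 0.66775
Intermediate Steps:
k(O, l) = (6 + O)/(O + l)
J(H) = -75 + H (J(H) = H - 75 = -75 + H)
(-23009 + 32879)/(18945 + ((k(-8, 2) - 60)*69 - J(122))) = (-23009 + 32879)/(18945 + (((6 - 8)/(-8 + 2) - 60)*69 - (-75 + 122))) = 9870/(18945 + ((-2/(-6) - 60)*69 - 1*47)) = 9870/(18945 + ((-⅙*(-2) - 60)*69 - 47)) = 9870/(18945 + ((⅓ - 60)*69 - 47)) = 9870/(18945 + (-179/3*69 - 47)) = 9870/(18945 + (-4117 - 47)) = 9870/(18945 - 4164) = 9870/14781 = 9870*(1/14781) = 3290/4927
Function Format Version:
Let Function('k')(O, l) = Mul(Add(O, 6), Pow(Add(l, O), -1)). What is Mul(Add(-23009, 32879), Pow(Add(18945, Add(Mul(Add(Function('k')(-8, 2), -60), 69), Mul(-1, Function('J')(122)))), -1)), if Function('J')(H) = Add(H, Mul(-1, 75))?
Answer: Rational(3290, 4927) ≈ 0.66775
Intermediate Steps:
Function('k')(O, l) = Mul(Pow(Add(O, l), -1), Add(6, O)) (Function('k')(O, l) = Mul(Add(6, O), Pow(Add(O, l), -1)) = Mul(Pow(Add(O, l), -1), Add(6, O)))
Function('J')(H) = Add(-75, H) (Function('J')(H) = Add(H, -75) = Add(-75, H))
Mul(Add(-23009, 32879), Pow(Add(18945, Add(Mul(Add(Function('k')(-8, 2), -60), 69), Mul(-1, Function('J')(122)))), -1)) = Mul(Add(-23009, 32879), Pow(Add(18945, Add(Mul(Add(Mul(Pow(Add(-8, 2), -1), Add(6, -8)), -60), 69), Mul(-1, Add(-75, 122)))), -1)) = Mul(9870, Pow(Add(18945, Add(Mul(Add(Mul(Pow(-6, -1), -2), -60), 69), Mul(-1, 47))), -1)) = Mul(9870, Pow(Add(18945, Add(Mul(Add(Mul(Rational(-1, 6), -2), -60), 69), -47)), -1)) = Mul(9870, Pow(Add(18945, Add(Mul(Add(Rational(1, 3), -60), 69), -47)), -1)) = Mul(9870, Pow(Add(18945, Add(Mul(Rational(-179, 3), 69), -47)), -1)) = Mul(9870, Pow(Add(18945, Add(-4117, -47)), -1)) = Mul(9870, Pow(Add(18945, -4164), -1)) = Mul(9870, Pow(14781, -1)) = Mul(9870, Rational(1, 14781)) = Rational(3290, 4927)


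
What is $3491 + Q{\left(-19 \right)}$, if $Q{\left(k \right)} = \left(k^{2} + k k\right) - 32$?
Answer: $4181$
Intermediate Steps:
$Q{\left(k \right)} = -32 + 2 k^{2}$ ($Q{\left(k \right)} = \left(k^{2} + k^{2}\right) - 32 = 2 k^{2} - 32 = -32 + 2 k^{2}$)
$3491 + Q{\left(-19 \right)} = 3491 - \left(32 - 2 \left(-19\right)^{2}\right) = 3491 + \left(-32 + 2 \cdot 361\right) = 3491 + \left(-32 + 722\right) = 3491 + 690 = 4181$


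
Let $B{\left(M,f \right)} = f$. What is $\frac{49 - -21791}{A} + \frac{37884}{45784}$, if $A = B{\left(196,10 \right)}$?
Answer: $\frac{25007535}{11446} \approx 2184.8$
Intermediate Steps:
$A = 10$
$\frac{49 - -21791}{A} + \frac{37884}{45784} = \frac{49 - -21791}{10} + \frac{37884}{45784} = \left(49 + 21791\right) \frac{1}{10} + 37884 \cdot \frac{1}{45784} = 21840 \cdot \frac{1}{10} + \frac{9471}{11446} = 2184 + \frac{9471}{11446} = \frac{25007535}{11446}$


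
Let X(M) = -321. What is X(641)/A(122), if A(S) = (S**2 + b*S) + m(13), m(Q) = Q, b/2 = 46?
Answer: -107/8707 ≈ -0.012289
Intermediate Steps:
b = 92 (b = 2*46 = 92)
A(S) = 13 + S**2 + 92*S (A(S) = (S**2 + 92*S) + 13 = 13 + S**2 + 92*S)
X(641)/A(122) = -321/(13 + 122**2 + 92*122) = -321/(13 + 14884 + 11224) = -321/26121 = -321*1/26121 = -107/8707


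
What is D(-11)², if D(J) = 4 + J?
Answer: 49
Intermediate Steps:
D(-11)² = (4 - 11)² = (-7)² = 49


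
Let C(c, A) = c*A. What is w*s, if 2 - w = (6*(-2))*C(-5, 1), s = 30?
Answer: -1740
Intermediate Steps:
C(c, A) = A*c
w = -58 (w = 2 - 6*(-2)*1*(-5) = 2 - (-12)*(-5) = 2 - 1*60 = 2 - 60 = -58)
w*s = -58*30 = -1740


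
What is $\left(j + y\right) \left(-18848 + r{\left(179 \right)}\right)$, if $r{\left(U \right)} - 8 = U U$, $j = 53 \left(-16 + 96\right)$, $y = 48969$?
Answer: $702412009$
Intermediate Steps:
$j = 4240$ ($j = 53 \cdot 80 = 4240$)
$r{\left(U \right)} = 8 + U^{2}$ ($r{\left(U \right)} = 8 + U U = 8 + U^{2}$)
$\left(j + y\right) \left(-18848 + r{\left(179 \right)}\right) = \left(4240 + 48969\right) \left(-18848 + \left(8 + 179^{2}\right)\right) = 53209 \left(-18848 + \left(8 + 32041\right)\right) = 53209 \left(-18848 + 32049\right) = 53209 \cdot 13201 = 702412009$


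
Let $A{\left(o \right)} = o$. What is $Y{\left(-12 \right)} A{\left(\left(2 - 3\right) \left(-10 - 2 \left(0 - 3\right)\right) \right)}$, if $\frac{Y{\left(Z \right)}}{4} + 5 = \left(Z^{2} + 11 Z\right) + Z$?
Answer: $-80$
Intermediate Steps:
$Y{\left(Z \right)} = -20 + 4 Z^{2} + 48 Z$ ($Y{\left(Z \right)} = -20 + 4 \left(\left(Z^{2} + 11 Z\right) + Z\right) = -20 + 4 \left(Z^{2} + 12 Z\right) = -20 + \left(4 Z^{2} + 48 Z\right) = -20 + 4 Z^{2} + 48 Z$)
$Y{\left(-12 \right)} A{\left(\left(2 - 3\right) \left(-10 - 2 \left(0 - 3\right)\right) \right)} = \left(-20 + 4 \left(-12\right)^{2} + 48 \left(-12\right)\right) \left(2 - 3\right) \left(-10 - 2 \left(0 - 3\right)\right) = \left(-20 + 4 \cdot 144 - 576\right) \left(- (-10 - -6)\right) = \left(-20 + 576 - 576\right) \left(- (-10 + 6)\right) = - 20 \left(\left(-1\right) \left(-4\right)\right) = \left(-20\right) 4 = -80$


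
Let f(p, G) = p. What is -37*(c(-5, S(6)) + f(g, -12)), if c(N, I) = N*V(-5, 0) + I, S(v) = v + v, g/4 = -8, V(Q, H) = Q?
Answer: -185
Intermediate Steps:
g = -32 (g = 4*(-8) = -32)
S(v) = 2*v
c(N, I) = I - 5*N (c(N, I) = N*(-5) + I = -5*N + I = I - 5*N)
-37*(c(-5, S(6)) + f(g, -12)) = -37*((2*6 - 5*(-5)) - 32) = -37*((12 + 25) - 32) = -37*(37 - 32) = -37*5 = -185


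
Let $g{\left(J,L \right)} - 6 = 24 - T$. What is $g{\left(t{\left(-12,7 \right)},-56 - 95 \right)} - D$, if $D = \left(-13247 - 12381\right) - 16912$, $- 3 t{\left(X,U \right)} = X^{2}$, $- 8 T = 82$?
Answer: $\frac{170321}{4} \approx 42580.0$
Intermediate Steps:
$T = - \frac{41}{4}$ ($T = \left(- \frac{1}{8}\right) 82 = - \frac{41}{4} \approx -10.25$)
$t{\left(X,U \right)} = - \frac{X^{2}}{3}$
$D = -42540$ ($D = -25628 - 16912 = -42540$)
$g{\left(J,L \right)} = \frac{161}{4}$ ($g{\left(J,L \right)} = 6 + \left(24 - - \frac{41}{4}\right) = 6 + \left(24 + \frac{41}{4}\right) = 6 + \frac{137}{4} = \frac{161}{4}$)
$g{\left(t{\left(-12,7 \right)},-56 - 95 \right)} - D = \frac{161}{4} - -42540 = \frac{161}{4} + 42540 = \frac{170321}{4}$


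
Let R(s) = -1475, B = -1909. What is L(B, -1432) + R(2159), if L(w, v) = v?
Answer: -2907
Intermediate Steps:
L(B, -1432) + R(2159) = -1432 - 1475 = -2907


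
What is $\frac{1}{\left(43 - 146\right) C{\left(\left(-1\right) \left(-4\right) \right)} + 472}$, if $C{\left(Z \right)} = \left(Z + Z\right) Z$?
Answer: $- \frac{1}{2824} \approx -0.00035411$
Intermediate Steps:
$C{\left(Z \right)} = 2 Z^{2}$ ($C{\left(Z \right)} = 2 Z Z = 2 Z^{2}$)
$\frac{1}{\left(43 - 146\right) C{\left(\left(-1\right) \left(-4\right) \right)} + 472} = \frac{1}{\left(43 - 146\right) 2 \left(\left(-1\right) \left(-4\right)\right)^{2} + 472} = \frac{1}{\left(43 - 146\right) 2 \cdot 4^{2} + 472} = \frac{1}{- 103 \cdot 2 \cdot 16 + 472} = \frac{1}{\left(-103\right) 32 + 472} = \frac{1}{-3296 + 472} = \frac{1}{-2824} = - \frac{1}{2824}$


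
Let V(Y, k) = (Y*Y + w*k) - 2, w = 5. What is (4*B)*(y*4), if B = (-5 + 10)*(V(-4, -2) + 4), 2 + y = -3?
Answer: -3200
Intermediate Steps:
y = -5 (y = -2 - 3 = -5)
V(Y, k) = -2 + Y² + 5*k (V(Y, k) = (Y*Y + 5*k) - 2 = (Y² + 5*k) - 2 = -2 + Y² + 5*k)
B = 40 (B = (-5 + 10)*((-2 + (-4)² + 5*(-2)) + 4) = 5*((-2 + 16 - 10) + 4) = 5*(4 + 4) = 5*8 = 40)
(4*B)*(y*4) = (4*40)*(-5*4) = 160*(-20) = -3200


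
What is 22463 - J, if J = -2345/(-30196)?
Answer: 678290403/30196 ≈ 22463.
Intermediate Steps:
J = 2345/30196 (J = -2345*(-1/30196) = 2345/30196 ≈ 0.077659)
22463 - J = 22463 - 1*2345/30196 = 22463 - 2345/30196 = 678290403/30196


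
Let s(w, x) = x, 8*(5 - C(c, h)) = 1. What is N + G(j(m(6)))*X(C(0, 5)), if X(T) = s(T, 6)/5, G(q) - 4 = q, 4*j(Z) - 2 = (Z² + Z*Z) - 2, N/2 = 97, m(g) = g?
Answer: 1102/5 ≈ 220.40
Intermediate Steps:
C(c, h) = 39/8 (C(c, h) = 5 - ⅛*1 = 5 - ⅛ = 39/8)
N = 194 (N = 2*97 = 194)
j(Z) = Z²/2 (j(Z) = ½ + ((Z² + Z*Z) - 2)/4 = ½ + ((Z² + Z²) - 2)/4 = ½ + (2*Z² - 2)/4 = ½ + (-2 + 2*Z²)/4 = ½ + (-½ + Z²/2) = Z²/2)
G(q) = 4 + q
X(T) = 6/5
N + G(j(m(6)))*X(C(0, 5)) = 194 + (4 + (½)*6²)*(6/5) = 194 + (4 + (½)*36)*(6/5) = 194 + (4 + 18)*(6/5) = 194 + 22*(6/5) = 194 + 132/5 = 1102/5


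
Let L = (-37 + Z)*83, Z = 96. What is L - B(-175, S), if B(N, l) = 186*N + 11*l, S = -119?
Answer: 38756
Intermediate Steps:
B(N, l) = 11*l + 186*N
L = 4897 (L = (-37 + 96)*83 = 59*83 = 4897)
L - B(-175, S) = 4897 - (11*(-119) + 186*(-175)) = 4897 - (-1309 - 32550) = 4897 - 1*(-33859) = 4897 + 33859 = 38756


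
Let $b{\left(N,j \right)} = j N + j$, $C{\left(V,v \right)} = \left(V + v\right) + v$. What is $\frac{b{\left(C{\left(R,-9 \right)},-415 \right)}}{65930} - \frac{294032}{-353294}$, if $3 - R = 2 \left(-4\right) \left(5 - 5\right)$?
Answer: $\frac{63053435}{68507863} \approx 0.92038$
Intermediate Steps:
$R = 3$ ($R = 3 - 2 \left(-4\right) \left(5 - 5\right) = 3 - \left(-8\right) 0 = 3 - 0 = 3 + 0 = 3$)
$C{\left(V,v \right)} = V + 2 v$
$b{\left(N,j \right)} = j + N j$ ($b{\left(N,j \right)} = N j + j = j + N j$)
$\frac{b{\left(C{\left(R,-9 \right)},-415 \right)}}{65930} - \frac{294032}{-353294} = \frac{\left(-415\right) \left(1 + \left(3 + 2 \left(-9\right)\right)\right)}{65930} - \frac{294032}{-353294} = - 415 \left(1 + \left(3 - 18\right)\right) \frac{1}{65930} - - \frac{8648}{10391} = - 415 \left(1 - 15\right) \frac{1}{65930} + \frac{8648}{10391} = \left(-415\right) \left(-14\right) \frac{1}{65930} + \frac{8648}{10391} = 5810 \cdot \frac{1}{65930} + \frac{8648}{10391} = \frac{581}{6593} + \frac{8648}{10391} = \frac{63053435}{68507863}$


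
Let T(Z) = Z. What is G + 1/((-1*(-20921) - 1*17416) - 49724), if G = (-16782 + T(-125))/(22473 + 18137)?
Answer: -781465243/1876953590 ≈ -0.41635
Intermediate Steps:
G = -16907/40610 (G = (-16782 - 125)/(22473 + 18137) = -16907/40610 ≈ -0.41633)
G + 1/((-1*(-20921) - 1*17416) - 49724) = -16907/40610 + 1/((-1*(-20921) - 1*17416) - 49724) = -16907/40610 + 1/((20921 - 17416) - 49724) = -16907/40610 + 1/(3505 - 49724) = -16907/40610 + 1/(-46219) = -16907/40610 - 1/46219 = -781465243/1876953590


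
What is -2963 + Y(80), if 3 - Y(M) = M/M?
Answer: -2961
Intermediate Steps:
Y(M) = 2 (Y(M) = 3 - M/M = 3 - 1*1 = 3 - 1 = 2)
-2963 + Y(80) = -2963 + 2 = -2961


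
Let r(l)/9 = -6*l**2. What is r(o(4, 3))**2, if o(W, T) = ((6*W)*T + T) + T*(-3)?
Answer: 55330330176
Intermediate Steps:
o(W, T) = -2*T + 6*T*W (o(W, T) = (6*T*W + T) - 3*T = (T + 6*T*W) - 3*T = -2*T + 6*T*W)
r(l) = -54*l**2 (r(l) = 9*(-6*l**2) = -54*l**2)
r(o(4, 3))**2 = (-54*36*(-1 + 3*4)**2)**2 = (-54*36*(-1 + 12)**2)**2 = (-54*(2*3*11)**2)**2 = (-54*66**2)**2 = (-54*4356)**2 = (-235224)**2 = 55330330176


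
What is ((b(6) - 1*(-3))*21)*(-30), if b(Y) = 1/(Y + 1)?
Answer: -1980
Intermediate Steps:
b(Y) = 1/(1 + Y)
((b(6) - 1*(-3))*21)*(-30) = ((1/(1 + 6) - 1*(-3))*21)*(-30) = ((1/7 + 3)*21)*(-30) = ((22/7)*21)*(-30) = 66*(-30) = -1980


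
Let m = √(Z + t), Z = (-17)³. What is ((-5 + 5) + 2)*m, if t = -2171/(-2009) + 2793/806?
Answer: I*√262650729548194/115661 ≈ 140.12*I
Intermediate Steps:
t = 7360963/1619254 (t = -2171*(-1/2009) + 2793*(1/806) = 2171/2009 + 2793/806 = 7360963/1619254 ≈ 4.5459)
Z = -4913
m = I*√262650729548194/231322 (m = √(-4913 + 7360963/1619254) = √(-7948033939/1619254) = I*√262650729548194/231322 ≈ 70.06*I)
((-5 + 5) + 2)*m = ((-5 + 5) + 2)*(I*√262650729548194/231322) = (0 + 2)*(I*√262650729548194/231322) = 2*(I*√262650729548194/231322) = I*√262650729548194/115661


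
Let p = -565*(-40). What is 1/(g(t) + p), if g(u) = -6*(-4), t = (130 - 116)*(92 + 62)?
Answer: 1/22624 ≈ 4.4201e-5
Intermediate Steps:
t = 2156 (t = 14*154 = 2156)
g(u) = 24
p = 22600
1/(g(t) + p) = 1/(24 + 22600) = 1/22624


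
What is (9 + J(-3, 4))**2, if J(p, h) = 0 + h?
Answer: 169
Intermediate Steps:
J(p, h) = h
(9 + J(-3, 4))**2 = (9 + 4)**2 = 13**2 = 169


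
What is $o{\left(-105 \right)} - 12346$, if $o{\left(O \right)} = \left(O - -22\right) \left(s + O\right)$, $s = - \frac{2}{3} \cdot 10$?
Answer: $- \frac{9233}{3} \approx -3077.7$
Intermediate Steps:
$s = - \frac{20}{3}$ ($s = \left(-2\right) \frac{1}{3} \cdot 10 = \left(- \frac{2}{3}\right) 10 = - \frac{20}{3} \approx -6.6667$)
$o{\left(O \right)} = \left(22 + O\right) \left(- \frac{20}{3} + O\right)$ ($o{\left(O \right)} = \left(O - -22\right) \left(- \frac{20}{3} + O\right) = \left(O + 22\right) \left(- \frac{20}{3} + O\right) = \left(22 + O\right) \left(- \frac{20}{3} + O\right)$)
$o{\left(-105 \right)} - 12346 = \left(- \frac{440}{3} + \left(-105\right)^{2} + \frac{46}{3} \left(-105\right)\right) - 12346 = \left(- \frac{440}{3} + 11025 - 1610\right) - 12346 = \frac{27805}{3} - 12346 = - \frac{9233}{3}$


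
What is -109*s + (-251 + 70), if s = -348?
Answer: 37751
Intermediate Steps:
-109*s + (-251 + 70) = -109*(-348) + (-251 + 70) = 37932 - 181 = 37751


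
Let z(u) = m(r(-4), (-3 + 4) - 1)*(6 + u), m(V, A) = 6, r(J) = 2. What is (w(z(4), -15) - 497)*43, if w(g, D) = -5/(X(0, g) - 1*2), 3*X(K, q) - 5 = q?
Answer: -1261534/59 ≈ -21382.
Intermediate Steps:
X(K, q) = 5/3 + q/3
z(u) = 36 + 6*u (z(u) = 6*(6 + u) = 36 + 6*u)
w(g, D) = -5/(-⅓ + g/3) (w(g, D) = -5/((5/3 + g/3) - 1*2) = -5/((5/3 + g/3) - 2) = -5/(-⅓ + g/3))
(w(z(4), -15) - 497)*43 = (-15/(-1 + (36 + 6*4)) - 497)*43 = (-15/(-1 + (36 + 24)) - 497)*43 = (-15/(-1 + 60) - 497)*43 = (-15/59 - 497)*43 = -29338/59*43 = -1261534/59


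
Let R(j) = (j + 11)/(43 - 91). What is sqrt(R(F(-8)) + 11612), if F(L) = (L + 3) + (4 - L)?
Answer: sqrt(185786)/4 ≈ 107.76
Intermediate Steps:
F(L) = 7 (F(L) = (3 + L) + (4 - L) = 7)
R(j) = -11/48 - j/48 (R(j) = (11 + j)/(-48) = (11 + j)*(-1/48) = -11/48 - j/48)
sqrt(R(F(-8)) + 11612) = sqrt((-11/48 - 1/48*7) + 11612) = sqrt((-11/48 - 7/48) + 11612) = sqrt(-3/8 + 11612) = sqrt(92893/8) = sqrt(185786)/4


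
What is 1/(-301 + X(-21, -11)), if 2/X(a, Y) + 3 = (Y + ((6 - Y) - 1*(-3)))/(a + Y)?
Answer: -105/31669 ≈ -0.0033155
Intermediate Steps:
X(a, Y) = 2/(-3 + 9/(Y + a)) (X(a, Y) = 2/(-3 + (Y + ((6 - Y) - 1*(-3)))/(a + Y)) = 2/(-3 + (Y + ((6 - Y) + 3))/(Y + a)) = 2/(-3 + (Y + (9 - Y))/(Y + a)) = 2/(-3 + 9/(Y + a)))
1/(-301 + X(-21, -11)) = 1/(-301 + 2*(-1*(-11) - 1*(-21))/(3*(-3 - 11 - 21))) = 1/(-301 + (⅔)*(11 + 21)/(-35)) = 1/(-301 + (⅔)*(-1/35)*32) = 1/(-301 - 64/105) = 1/(-31669/105) = -105/31669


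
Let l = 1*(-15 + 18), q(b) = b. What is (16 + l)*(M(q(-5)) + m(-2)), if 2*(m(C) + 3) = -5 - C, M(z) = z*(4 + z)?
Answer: 19/2 ≈ 9.5000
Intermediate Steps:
m(C) = -11/2 - C/2 (m(C) = -3 + (-5 - C)/2 = -3 + (-5/2 - C/2) = -11/2 - C/2)
l = 3 (l = 1*3 = 3)
(16 + l)*(M(q(-5)) + m(-2)) = (16 + 3)*(-5*(4 - 5) + (-11/2 - ½*(-2))) = 19*(-5*(-1) + (-11/2 + 1)) = 19*(5 - 9/2) = 19*(½) = 19/2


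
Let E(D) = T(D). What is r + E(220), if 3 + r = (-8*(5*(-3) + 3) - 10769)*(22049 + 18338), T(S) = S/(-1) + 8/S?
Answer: -23707787068/55 ≈ -4.3105e+8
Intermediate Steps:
T(S) = -S + 8/S (T(S) = S*(-1) + 8/S = -S + 8/S)
E(D) = -D + 8/D
r = -431050454 (r = -3 + (-8*(5*(-3) + 3) - 10769)*(22049 + 18338) = -3 + (-8*(-15 + 3) - 10769)*40387 = -3 + (-8*(-12) - 10769)*40387 = -3 + (96 - 10769)*40387 = -3 - 10673*40387 = -3 - 431050451 = -431050454)
r + E(220) = -431050454 + (-1*220 + 8/220) = -431050454 + (-220 + 8*(1/220)) = -431050454 + (-220 + 2/55) = -431050454 - 12098/55 = -23707787068/55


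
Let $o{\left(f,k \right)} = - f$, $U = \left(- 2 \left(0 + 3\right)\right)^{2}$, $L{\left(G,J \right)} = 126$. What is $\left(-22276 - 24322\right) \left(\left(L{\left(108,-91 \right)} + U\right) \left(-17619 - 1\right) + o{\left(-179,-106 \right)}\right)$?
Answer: $133002854078$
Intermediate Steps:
$U = 36$ ($U = \left(\left(-2\right) 3\right)^{2} = \left(-6\right)^{2} = 36$)
$\left(-22276 - 24322\right) \left(\left(L{\left(108,-91 \right)} + U\right) \left(-17619 - 1\right) + o{\left(-179,-106 \right)}\right) = \left(-22276 - 24322\right) \left(\left(126 + 36\right) \left(-17619 - 1\right) - -179\right) = - 46598 \left(162 \left(-17620\right) + 179\right) = - 46598 \left(-2854440 + 179\right) = \left(-46598\right) \left(-2854261\right) = 133002854078$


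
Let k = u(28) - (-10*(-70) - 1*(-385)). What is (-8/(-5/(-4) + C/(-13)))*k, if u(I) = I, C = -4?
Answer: 439712/81 ≈ 5428.5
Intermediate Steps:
k = -1057 (k = 28 - (-10*(-70) - 1*(-385)) = 28 - (700 + 385) = 28 - 1*1085 = 28 - 1085 = -1057)
(-8/(-5/(-4) + C/(-13)))*k = -8/(-5/(-4) - 4/(-13))*(-1057) = -8/(-5*(-¼) - 4*(-1/13))*(-1057) = -8/(5/4 + 4/13)*(-1057) = -8/81/52*(-1057) = -8*52/81*(-1057) = -416/81*(-1057) = 439712/81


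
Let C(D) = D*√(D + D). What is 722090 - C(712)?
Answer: 722090 - 2848*√89 ≈ 6.9522e+5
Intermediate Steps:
C(D) = √2*D^(3/2) (C(D) = D*√(2*D) = D*(√2*√D) = √2*D^(3/2))
722090 - C(712) = 722090 - √2*712^(3/2) = 722090 - √2*1424*√178 = 722090 - 2848*√89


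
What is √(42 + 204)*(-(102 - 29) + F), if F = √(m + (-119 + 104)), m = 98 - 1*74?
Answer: -70*√246 ≈ -1097.9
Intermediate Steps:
m = 24 (m = 98 - 74 = 24)
F = 3 (F = √(24 + (-119 + 104)) = √(24 - 15) = √9 = 3)
√(42 + 204)*(-(102 - 29) + F) = √(42 + 204)*(-(102 - 29) + 3) = √246*(-1*73 + 3) = √246*(-73 + 3) = √246*(-70) = -70*√246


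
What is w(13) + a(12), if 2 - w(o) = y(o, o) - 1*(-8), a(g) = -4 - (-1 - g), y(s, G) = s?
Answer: -10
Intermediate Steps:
a(g) = -3 + g (a(g) = -4 + (1 + g) = -3 + g)
w(o) = -6 - o (w(o) = 2 - (o - 1*(-8)) = 2 - (o + 8) = 2 - (8 + o) = 2 + (-8 - o) = -6 - o)
w(13) + a(12) = (-6 - 1*13) + (-3 + 12) = (-6 - 13) + 9 = -19 + 9 = -10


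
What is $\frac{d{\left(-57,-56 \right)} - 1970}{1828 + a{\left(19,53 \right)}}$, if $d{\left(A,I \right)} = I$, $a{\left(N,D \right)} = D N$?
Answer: $- \frac{2026}{2835} \approx -0.71464$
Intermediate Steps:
$\frac{d{\left(-57,-56 \right)} - 1970}{1828 + a{\left(19,53 \right)}} = \frac{-56 - 1970}{1828 + 53 \cdot 19} = - \frac{2026}{1828 + 1007} = - \frac{2026}{2835}$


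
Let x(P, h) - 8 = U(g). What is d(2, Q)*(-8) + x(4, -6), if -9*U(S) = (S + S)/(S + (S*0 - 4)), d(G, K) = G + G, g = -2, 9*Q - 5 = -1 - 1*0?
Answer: -650/27 ≈ -24.074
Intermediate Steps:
Q = 4/9 (Q = 5/9 + (-1 - 1*0)/9 = 5/9 + (-1 + 0)/9 = 5/9 + (⅑)*(-1) = 5/9 - ⅑ = 4/9 ≈ 0.44444)
d(G, K) = 2*G
U(S) = -2*S/(9*(-4 + S)) (U(S) = -(S + S)/(9*(S + (S*0 - 4))) = -2*S/(9*(S + (0 - 4))) = -2*S/(9*(S - 4)) = -2*S/(9*(-4 + S)))
x(P, h) = 214/27 (x(P, h) = 8 - 2*(-2)/(-36 + 9*(-2)) = 8 - 2*(-2)/(-36 - 18) = 8 - 2*(-2)/(-54) = 8 - 2*(-2)*(-1/54) = 8 - 2/27 = 214/27)
d(2, Q)*(-8) + x(4, -6) = (2*2)*(-8) + 214/27 = 4*(-8) + 214/27 = -32 + 214/27 = -650/27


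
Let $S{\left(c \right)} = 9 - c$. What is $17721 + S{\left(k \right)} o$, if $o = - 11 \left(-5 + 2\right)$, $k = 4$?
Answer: $17886$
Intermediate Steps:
$o = 33$ ($o = \left(-11\right) \left(-3\right) = 33$)
$17721 + S{\left(k \right)} o = 17721 + \left(9 - 4\right) 33 = 17721 + 5 \cdot 33 = 17721 + 165 = 17886$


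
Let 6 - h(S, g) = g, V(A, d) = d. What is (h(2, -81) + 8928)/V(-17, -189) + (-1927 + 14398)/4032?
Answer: -179849/4032 ≈ -44.605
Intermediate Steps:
h(S, g) = 6 - g
(h(2, -81) + 8928)/V(-17, -189) + (-1927 + 14398)/4032 = ((6 - 1*(-81)) + 8928)/(-189) + (-1927 + 14398)/4032 = ((6 + 81) + 8928)*(-1/189) + 12471*(1/4032) = (87 + 8928)*(-1/189) + 4157/1344 = 9015*(-1/189) + 4157/1344 = -3005/63 + 4157/1344 = -179849/4032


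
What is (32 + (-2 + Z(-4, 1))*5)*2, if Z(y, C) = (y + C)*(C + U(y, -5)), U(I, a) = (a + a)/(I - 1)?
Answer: -46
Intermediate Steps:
U(I, a) = 2*a/(-1 + I) (U(I, a) = (2*a)/(-1 + I) = 2*a/(-1 + I))
Z(y, C) = (C + y)*(C - 10/(-1 + y)) (Z(y, C) = (y + C)*(C + 2*(-5)/(-1 + y)) = (C + y)*(C - 10/(-1 + y)))
(32 + (-2 + Z(-4, 1))*5)*2 = (32 + (-2 + (-10*1 - 10*(-4) + 1*(-1 - 4)*(1 - 4))/(-1 - 4))*5)*2 = (32 + (-2 + (-10 + 40 + 1*(-5)*(-3))/(-5))*5)*2 = (32 + (-2 - (-10 + 40 + 15)/5)*5)*2 = (32 + (-2 - 1/5*45)*5)*2 = (32 + (-2 - 9)*5)*2 = (32 - 11*5)*2 = (32 - 55)*2 = -23*2 = -46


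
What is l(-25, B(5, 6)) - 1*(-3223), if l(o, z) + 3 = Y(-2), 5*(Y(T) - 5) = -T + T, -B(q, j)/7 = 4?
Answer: 3225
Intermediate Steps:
B(q, j) = -28 (B(q, j) = -7*4 = -28)
Y(T) = 5 (Y(T) = 5 + (-T + T)/5 = 5 + (⅕)*0 = 5 + 0 = 5)
l(o, z) = 2 (l(o, z) = -3 + 5 = 2)
l(-25, B(5, 6)) - 1*(-3223) = 2 - 1*(-3223) = 2 + 3223 = 3225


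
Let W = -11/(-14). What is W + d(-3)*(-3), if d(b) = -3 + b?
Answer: 263/14 ≈ 18.786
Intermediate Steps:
W = 11/14 (W = -11*(-1/14) = 11/14 ≈ 0.78571)
W + d(-3)*(-3) = 11/14 + (-3 - 3)*(-3) = 11/14 - 6*(-3) = 11/14 + 18 = 263/14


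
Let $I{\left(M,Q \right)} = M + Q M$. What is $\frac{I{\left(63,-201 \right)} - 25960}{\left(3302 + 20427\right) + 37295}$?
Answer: $- \frac{1205}{1907} \approx -0.63188$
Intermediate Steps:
$I{\left(M,Q \right)} = M + M Q$
$\frac{I{\left(63,-201 \right)} - 25960}{\left(3302 + 20427\right) + 37295} = \frac{63 \left(1 - 201\right) - 25960}{\left(3302 + 20427\right) + 37295} = \frac{63 \left(-200\right) - 25960}{23729 + 37295} = \frac{-12600 - 25960}{61024} = \left(-38560\right) \frac{1}{61024} = - \frac{1205}{1907}$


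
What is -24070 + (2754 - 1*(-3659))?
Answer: -17657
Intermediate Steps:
-24070 + (2754 - 1*(-3659)) = -24070 + (2754 + 3659) = -24070 + 6413 = -17657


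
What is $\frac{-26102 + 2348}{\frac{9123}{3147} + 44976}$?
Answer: $- \frac{24917946}{47182865} \approx -0.52811$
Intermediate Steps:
$\frac{-26102 + 2348}{\frac{9123}{3147} + 44976} = - \frac{23754}{9123 \cdot \frac{1}{3147} + 44976} = - \frac{23754}{\frac{3041}{1049} + 44976} = - \frac{23754}{\frac{47182865}{1049}} = \left(-23754\right) \frac{1049}{47182865} = - \frac{24917946}{47182865}$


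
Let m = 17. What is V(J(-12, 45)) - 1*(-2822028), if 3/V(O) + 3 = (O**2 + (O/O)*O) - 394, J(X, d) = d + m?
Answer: 9902496255/3509 ≈ 2.8220e+6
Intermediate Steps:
J(X, d) = 17 + d (J(X, d) = d + 17 = 17 + d)
V(O) = 3/(-397 + O + O**2) (V(O) = 3/(-3 + ((O**2 + (O/O)*O) - 394)) = 3/(-3 + ((O**2 + 1*O) - 394)) = 3/(-3 + ((O**2 + O) - 394)) = 3/(-3 + ((O + O**2) - 394)) = 3/(-3 + (-394 + O + O**2)) = 3/(-397 + O + O**2))
V(J(-12, 45)) - 1*(-2822028) = 3/(-397 + (17 + 45) + (17 + 45)**2) - 1*(-2822028) = 3/(-397 + 62 + 62**2) + 2822028 = 3/(-397 + 62 + 3844) + 2822028 = 3/3509 + 2822028 = 9902496255/3509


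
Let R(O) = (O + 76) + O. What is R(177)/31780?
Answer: 43/3178 ≈ 0.013531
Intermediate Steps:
R(O) = 76 + 2*O (R(O) = (76 + O) + O = 76 + 2*O)
R(177)/31780 = (76 + 2*177)/31780 = (76 + 354)*(1/31780) = 430*(1/31780) = 43/3178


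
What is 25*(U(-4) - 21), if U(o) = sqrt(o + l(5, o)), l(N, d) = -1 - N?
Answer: -525 + 25*I*sqrt(10) ≈ -525.0 + 79.057*I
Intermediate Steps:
U(o) = sqrt(-6 + o) (U(o) = sqrt(o + (-1 - 1*5)) = sqrt(o + (-1 - 5)) = sqrt(o - 6) = sqrt(-6 + o))
25*(U(-4) - 21) = 25*(sqrt(-6 - 4) - 21) = 25*(sqrt(-10) - 21) = 25*(I*sqrt(10) - 21) = 25*(-21 + I*sqrt(10)) = -525 + 25*I*sqrt(10)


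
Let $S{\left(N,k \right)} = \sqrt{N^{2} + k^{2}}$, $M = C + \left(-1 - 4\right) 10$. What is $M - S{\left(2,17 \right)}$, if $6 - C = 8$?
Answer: $-52 - \sqrt{293} \approx -69.117$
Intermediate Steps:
$C = -2$ ($C = 6 - 8 = -2$)
$M = -52$ ($M = -2 + \left(-1 - 4\right) 10 = -2 - 50 = -52$)
$M - S{\left(2,17 \right)} = -52 - \sqrt{2^{2} + 17^{2}} = -52 - \sqrt{4 + 289} = -52 - \sqrt{293}$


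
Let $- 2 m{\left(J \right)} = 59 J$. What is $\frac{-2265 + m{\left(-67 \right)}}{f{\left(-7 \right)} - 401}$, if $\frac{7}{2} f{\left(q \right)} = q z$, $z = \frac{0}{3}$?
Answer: $\frac{577}{802} \approx 0.71945$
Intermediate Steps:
$z = 0$ ($z = 0 \cdot \frac{1}{3} = 0$)
$m{\left(J \right)} = - \frac{59 J}{2}$
$f{\left(q \right)} = 0$ ($f{\left(q \right)} = \frac{2 q 0}{7} = \frac{2}{7} \cdot 0 = 0$)
$\frac{-2265 + m{\left(-67 \right)}}{f{\left(-7 \right)} - 401} = \frac{-2265 - - \frac{3953}{2}}{0 - 401} = \frac{-2265 + \frac{3953}{2}}{-401} = \left(- \frac{577}{2}\right) \left(- \frac{1}{401}\right) = \frac{577}{802}$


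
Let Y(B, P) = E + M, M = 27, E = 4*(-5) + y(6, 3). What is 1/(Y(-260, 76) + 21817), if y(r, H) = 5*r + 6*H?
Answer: 1/21872 ≈ 4.5721e-5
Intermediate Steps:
E = 28 (E = 4*(-5) + (5*6 + 6*3) = -20 + (30 + 18) = -20 + 48 = 28)
Y(B, P) = 55 (Y(B, P) = 28 + 27 = 55)
1/(Y(-260, 76) + 21817) = 1/(55 + 21817) = 1/21872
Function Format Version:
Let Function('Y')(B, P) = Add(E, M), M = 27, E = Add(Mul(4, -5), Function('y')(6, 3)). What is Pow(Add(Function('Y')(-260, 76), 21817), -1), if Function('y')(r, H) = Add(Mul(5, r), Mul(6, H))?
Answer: Rational(1, 21872) ≈ 4.5721e-5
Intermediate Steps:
E = 28 (E = Add(Mul(4, -5), Add(Mul(5, 6), Mul(6, 3))) = Add(-20, Add(30, 18)) = Add(-20, 48) = 28)
Function('Y')(B, P) = 55 (Function('Y')(B, P) = Add(28, 27) = 55)
Pow(Add(Function('Y')(-260, 76), 21817), -1) = Pow(Add(55, 21817), -1) = Pow(21872, -1) = Rational(1, 21872)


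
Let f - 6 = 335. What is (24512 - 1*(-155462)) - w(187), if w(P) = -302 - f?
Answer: 180617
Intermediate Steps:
f = 341 (f = 6 + 335 = 341)
w(P) = -643 (w(P) = -302 - 1*341 = -302 - 341 = -643)
(24512 - 1*(-155462)) - w(187) = (24512 - 1*(-155462)) - 1*(-643) = (24512 + 155462) + 643 = 179974 + 643 = 180617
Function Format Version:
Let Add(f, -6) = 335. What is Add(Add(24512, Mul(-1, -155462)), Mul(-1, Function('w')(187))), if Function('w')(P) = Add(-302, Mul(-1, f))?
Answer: 180617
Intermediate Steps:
f = 341 (f = Add(6, 335) = 341)
Function('w')(P) = -643 (Function('w')(P) = Add(-302, Mul(-1, 341)) = Add(-302, -341) = -643)
Add(Add(24512, Mul(-1, -155462)), Mul(-1, Function('w')(187))) = Add(Add(24512, Mul(-1, -155462)), Mul(-1, -643)) = Add(Add(24512, 155462), 643) = Add(179974, 643) = 180617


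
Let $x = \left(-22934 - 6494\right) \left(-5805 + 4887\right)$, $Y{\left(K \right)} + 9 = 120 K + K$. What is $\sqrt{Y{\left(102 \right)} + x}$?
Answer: $\sqrt{27027237} \approx 5198.8$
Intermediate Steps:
$Y{\left(K \right)} = -9 + 121 K$ ($Y{\left(K \right)} = -9 + \left(120 K + K\right) = -9 + 121 K$)
$x = 27014904$ ($x = \left(-29428\right) \left(-918\right) = 27014904$)
$\sqrt{Y{\left(102 \right)} + x} = \sqrt{\left(-9 + 121 \cdot 102\right) + 27014904} = \sqrt{\left(-9 + 12342\right) + 27014904} = \sqrt{12333 + 27014904} = \sqrt{27027237}$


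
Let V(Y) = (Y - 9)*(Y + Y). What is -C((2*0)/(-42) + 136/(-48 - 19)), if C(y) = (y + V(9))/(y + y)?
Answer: -1/2 ≈ -0.50000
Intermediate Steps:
V(Y) = 2*Y*(-9 + Y) (V(Y) = (-9 + Y)*(2*Y) = 2*Y*(-9 + Y))
C(y) = 1/2 (C(y) = (y + 2*9*(-9 + 9))/(y + y) = (y + 2*9*0)/((2*y)) = (y + 0)*(1/(2*y)) = y*(1/(2*y)) = 1/2)
-C((2*0)/(-42) + 136/(-48 - 19)) = -1*1/2 = -1/2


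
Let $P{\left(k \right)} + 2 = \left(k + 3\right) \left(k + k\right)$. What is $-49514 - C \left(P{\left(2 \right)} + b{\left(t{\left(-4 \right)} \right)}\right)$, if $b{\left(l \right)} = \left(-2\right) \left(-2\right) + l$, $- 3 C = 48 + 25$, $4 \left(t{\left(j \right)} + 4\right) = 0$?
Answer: $-49076$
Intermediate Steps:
$t{\left(j \right)} = -4$ ($t{\left(j \right)} = -4 + \frac{1}{4} \cdot 0 = -4 + 0 = -4$)
$C = - \frac{73}{3}$ ($C = - \frac{48 + 25}{3} = \left(- \frac{1}{3}\right) 73 = - \frac{73}{3} \approx -24.333$)
$b{\left(l \right)} = 4 + l$
$P{\left(k \right)} = -2 + 2 k \left(3 + k\right)$ ($P{\left(k \right)} = -2 + \left(k + 3\right) \left(k + k\right) = -2 + \left(3 + k\right) 2 k = -2 + 2 k \left(3 + k\right)$)
$-49514 - C \left(P{\left(2 \right)} + b{\left(t{\left(-4 \right)} \right)}\right) = -49514 - - \frac{73 \left(\left(-2 + 2 \cdot 2^{2} + 6 \cdot 2\right) + \left(4 - 4\right)\right)}{3} = -49514 - - \frac{73 \left(\left(-2 + 2 \cdot 4 + 12\right) + 0\right)}{3} = -49514 - - \frac{73 \left(\left(-2 + 8 + 12\right) + 0\right)}{3} = -49514 - - \frac{73 \left(18 + 0\right)}{3} = -49514 - \left(- \frac{73}{3}\right) 18 = -49514 - -438 = -49514 + 438 = -49076$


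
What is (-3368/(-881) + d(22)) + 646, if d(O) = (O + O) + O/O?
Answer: 612139/881 ≈ 694.82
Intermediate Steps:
d(O) = 1 + 2*O (d(O) = 2*O + 1 = 1 + 2*O)
(-3368/(-881) + d(22)) + 646 = (-3368/(-881) + (1 + 2*22)) + 646 = (-3368*(-1/881) + (1 + 44)) + 646 = (3368/881 + 45) + 646 = 43013/881 + 646 = 612139/881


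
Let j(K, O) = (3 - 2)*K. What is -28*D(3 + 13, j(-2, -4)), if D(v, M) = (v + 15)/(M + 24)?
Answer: -434/11 ≈ -39.455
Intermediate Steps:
j(K, O) = K (j(K, O) = 1*K = K)
D(v, M) = (15 + v)/(24 + M)
-28*D(3 + 13, j(-2, -4)) = -28*(15 + (3 + 13))/(24 - 2) = -28*(15 + 16)/22 = -14*31/11 = -28*31/22 = -434/11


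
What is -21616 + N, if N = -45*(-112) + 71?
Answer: -16505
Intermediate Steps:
N = 5111 (N = 5040 + 71 = 5111)
-21616 + N = -21616 + 5111 = -16505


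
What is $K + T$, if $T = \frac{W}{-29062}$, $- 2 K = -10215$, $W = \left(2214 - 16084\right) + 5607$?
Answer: $\frac{74221214}{14531} \approx 5107.8$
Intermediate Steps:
$W = -8263$ ($W = -13870 + 5607 = -8263$)
$K = \frac{10215}{2}$ ($K = \left(- \frac{1}{2}\right) \left(-10215\right) = \frac{10215}{2} \approx 5107.5$)
$T = \frac{8263}{29062}$ ($T = - \frac{8263}{-29062} = \left(-8263\right) \left(- \frac{1}{29062}\right) = \frac{8263}{29062} \approx 0.28432$)
$K + T = \frac{10215}{2} + \frac{8263}{29062} = \frac{74221214}{14531}$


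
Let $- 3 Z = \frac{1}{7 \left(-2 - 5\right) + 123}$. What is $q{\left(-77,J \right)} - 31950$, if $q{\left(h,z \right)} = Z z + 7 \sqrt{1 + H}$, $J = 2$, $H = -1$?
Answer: $- \frac{3546451}{111} \approx -31950.0$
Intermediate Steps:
$Z = - \frac{1}{222}$ ($Z = - \frac{1}{3 \left(7 \left(-2 - 5\right) + 123\right)} = - \frac{1}{3 \left(7 \left(-7\right) + 123\right)} = - \frac{1}{3 \left(-49 + 123\right)} = - \frac{1}{3 \cdot 74} = \left(- \frac{1}{3}\right) \frac{1}{74} = - \frac{1}{222} \approx -0.0045045$)
$q{\left(h,z \right)} = - \frac{z}{222}$ ($q{\left(h,z \right)} = - \frac{z}{222} + 7 \sqrt{1 - 1} = - \frac{z}{222} + 7 \sqrt{0} = - \frac{z}{222} + 7 \cdot 0 = - \frac{z}{222} + 0 = - \frac{z}{222}$)
$q{\left(-77,J \right)} - 31950 = \left(- \frac{1}{222}\right) 2 - 31950 = - \frac{1}{111} - 31950 = - \frac{3546451}{111}$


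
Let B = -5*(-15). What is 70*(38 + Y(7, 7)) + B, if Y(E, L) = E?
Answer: 3225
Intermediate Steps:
B = 75
70*(38 + Y(7, 7)) + B = 70*(38 + 7) + 75 = 70*45 + 75 = 3150 + 75 = 3225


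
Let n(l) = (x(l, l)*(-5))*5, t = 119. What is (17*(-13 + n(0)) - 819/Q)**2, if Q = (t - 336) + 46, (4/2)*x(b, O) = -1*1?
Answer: 19881/1444 ≈ 13.768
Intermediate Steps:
x(b, O) = -1/2 (x(b, O) = (-1*1)/2 = (1/2)*(-1) = -1/2)
n(l) = 25/2 (n(l) = -1/2*(-5)*5 = (5/2)*5 = 25/2)
Q = -171 (Q = (119 - 336) + 46 = -217 + 46 = -171)
(17*(-13 + n(0)) - 819/Q)**2 = (17*(-13 + 25/2) - 819/(-171))**2 = (17*(-1/2) - 819*(-1/171))**2 = (-17/2 + 91/19)**2 = (-141/38)**2 = 19881/1444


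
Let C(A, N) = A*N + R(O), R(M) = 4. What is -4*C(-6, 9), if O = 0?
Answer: 200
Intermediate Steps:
C(A, N) = 4 + A*N (C(A, N) = A*N + 4 = 4 + A*N)
-4*C(-6, 9) = -4*(4 - 6*9) = -4*(4 - 54) = -4*(-50) = 200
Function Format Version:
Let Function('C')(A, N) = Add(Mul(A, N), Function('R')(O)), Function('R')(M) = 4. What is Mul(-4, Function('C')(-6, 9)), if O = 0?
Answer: 200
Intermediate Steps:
Function('C')(A, N) = Add(4, Mul(A, N)) (Function('C')(A, N) = Add(Mul(A, N), 4) = Add(4, Mul(A, N)))
Mul(-4, Function('C')(-6, 9)) = Mul(-4, Add(4, Mul(-6, 9))) = Mul(-4, Add(4, -54)) = Mul(-4, -50) = 200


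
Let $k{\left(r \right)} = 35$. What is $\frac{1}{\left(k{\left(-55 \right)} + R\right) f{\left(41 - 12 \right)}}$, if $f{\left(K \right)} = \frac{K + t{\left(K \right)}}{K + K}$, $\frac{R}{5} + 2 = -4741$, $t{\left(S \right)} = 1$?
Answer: $- \frac{29}{355200} \approx -8.1644 \cdot 10^{-5}$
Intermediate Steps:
$R = -23715$ ($R = -10 + 5 \left(-4741\right) = -10 - 23705 = -23715$)
$f{\left(K \right)} = \frac{1 + K}{2 K}$ ($f{\left(K \right)} = \frac{K + 1}{K + K} = \frac{1 + K}{2 K}$)
$\frac{1}{\left(k{\left(-55 \right)} + R\right) f{\left(41 - 12 \right)}} = \frac{1}{\left(35 - 23715\right) \frac{1 + \left(41 - 12\right)}{2 \left(41 - 12\right)}} = \frac{1}{\left(-23680\right) \frac{1 + \left(41 - 12\right)}{2 \left(41 - 12\right)}} = - \frac{1}{23680 \frac{1 + 29}{2 \cdot 29}} = - \frac{1}{23680 \cdot \frac{1}{2} \cdot \frac{1}{29} \cdot 30} = - \frac{1}{23680 \cdot \frac{15}{29}} = \left(- \frac{1}{23680}\right) \frac{29}{15} = - \frac{29}{355200}$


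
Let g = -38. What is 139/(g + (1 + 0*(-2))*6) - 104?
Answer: -3467/32 ≈ -108.34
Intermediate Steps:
139/(g + (1 + 0*(-2))*6) - 104 = 139/(-38 + (1 + 0*(-2))*6) - 104 = 139/(-38 + (1 + 0)*6) - 104 = 139/(-38 + 1*6) - 104 = 139/(-38 + 6) - 104 = 139/(-32) - 104 = -1/32*139 - 104 = -139/32 - 104 = -3467/32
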